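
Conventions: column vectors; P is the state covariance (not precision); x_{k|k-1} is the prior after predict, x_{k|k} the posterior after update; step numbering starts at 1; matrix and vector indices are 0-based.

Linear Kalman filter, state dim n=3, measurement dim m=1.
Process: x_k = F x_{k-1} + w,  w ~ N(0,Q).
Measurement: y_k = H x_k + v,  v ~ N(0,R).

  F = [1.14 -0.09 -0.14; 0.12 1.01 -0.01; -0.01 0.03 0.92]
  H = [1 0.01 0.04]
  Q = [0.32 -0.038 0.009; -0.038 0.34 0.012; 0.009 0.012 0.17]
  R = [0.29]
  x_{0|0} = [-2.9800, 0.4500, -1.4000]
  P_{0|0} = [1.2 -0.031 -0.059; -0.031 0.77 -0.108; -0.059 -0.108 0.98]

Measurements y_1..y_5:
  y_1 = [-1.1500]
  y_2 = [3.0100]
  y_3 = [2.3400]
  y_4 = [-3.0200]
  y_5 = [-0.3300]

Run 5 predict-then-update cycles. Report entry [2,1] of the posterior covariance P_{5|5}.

step 1: x^-=[-3.2417, 0.1109, -1.2447]  P^-=[1.9274 0.0390 -0.1866; 0.0390 1.1377 -0.0818; -0.1866 -0.0818 0.9954]  S=[2.2049]  K=[0.8709; 0.0214; -0.0670]  nu=[2.1404]  x^+=[-1.3776, 0.1566, -1.3880]  P^+=[0.2549 -0.0020 -0.0581; -0.0020 1.1367 -0.0786; -0.0581 -0.0786 0.9855]
step 2: x^-=[-1.3902, 0.0068, -1.2585]  P^-=[0.6968 -0.0947 -0.1781; -0.0947 1.5045 -0.0424; -0.1781 -0.0424 1.0019]  S=[0.9724]  K=[0.7083; -0.0837; -0.1424]  nu=[4.4505]  x^+=[1.7620, -0.3655, -1.8922]  P^+=[0.2090 -0.0371 -0.0800; -0.0371 1.4977 -0.0539; -0.0800 -0.0539 0.9822]
step 3: x^-=[2.3065, -0.1388, -1.7694]  P^-=[0.6548 -0.1766 -0.2046; -0.1766 1.8632 -0.0106; -0.2046 -0.0106 1.0012]  S=[0.9266]  K=[0.6959; -0.1710; -0.1777]  nu=[0.1057]  x^+=[2.3800, -0.1569, -1.7882]  P^+=[0.2061 -0.0664 -0.0900; -0.0664 1.8361 -0.0388; -0.0900 -0.0388 0.9720]
step 4: x^-=[2.9777, 0.1450, -1.6737]  P^-=[0.6631 -0.2431 -0.2170; -0.2431 2.2010 0.0129; -0.2170 0.0129 0.9939]  S=[0.9327]  K=[0.6990; -0.2365; -0.1899]  nu=[-5.9322]  x^+=[-1.1691, 1.5479, -0.5472]  P^+=[0.2073 -0.0889 -0.0932; -0.0889 2.1488 -0.0290; -0.0932 -0.0290 0.9603]
step 5: x^-=[-1.3955, 1.4285, -0.4453]  P^-=[0.6729 -0.2983 -0.2213; -0.2983 2.5144 0.0314; -0.2213 0.0314 0.9849]  S=[0.9411]  K=[0.7025; -0.2889; -0.1930]  nu=[1.0690]  x^+=[-0.6445, 1.1196, -0.6516]  P^+=[0.2085 -0.1073 -0.0937; -0.1073 2.4358 -0.0211; -0.0937 -0.0211 0.9499]

P_post[2,1] = -0.0211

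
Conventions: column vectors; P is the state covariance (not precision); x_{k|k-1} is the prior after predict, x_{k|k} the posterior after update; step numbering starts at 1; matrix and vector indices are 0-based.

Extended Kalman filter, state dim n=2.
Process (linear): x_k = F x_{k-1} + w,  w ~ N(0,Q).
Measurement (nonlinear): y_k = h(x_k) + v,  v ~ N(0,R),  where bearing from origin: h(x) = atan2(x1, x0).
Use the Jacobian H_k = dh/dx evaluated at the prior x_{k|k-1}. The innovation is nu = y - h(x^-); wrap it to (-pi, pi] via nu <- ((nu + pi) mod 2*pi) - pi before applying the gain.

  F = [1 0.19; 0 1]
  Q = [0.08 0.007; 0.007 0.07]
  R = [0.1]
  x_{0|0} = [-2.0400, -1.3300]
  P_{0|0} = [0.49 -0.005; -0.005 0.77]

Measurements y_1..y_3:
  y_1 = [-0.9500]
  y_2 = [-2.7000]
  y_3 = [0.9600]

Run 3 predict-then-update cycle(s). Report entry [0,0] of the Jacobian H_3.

step 1: x^-=[-2.2927, -1.3300]  P^-=[0.5959 0.1483; 0.1483 0.8400]  H_jac=[0.1893 -0.3263]  S=[0.1925]  K=[0.3346; -1.2783]  nu=[1.6659]  x^+=[-1.7352, -3.4595]  P^+=[0.5743 0.2306; 0.2306 0.5255]
step 2: x^-=[-2.3925, -3.4595]  P^-=[0.7610 0.3375; 0.3375 0.5955]  H_jac=[0.1955 -0.1352]  S=[0.1221]  K=[0.8446; -0.1190]  nu=[-0.5241]  x^+=[-2.8352, -3.3971]  P^+=[0.6738 0.3498; 0.3498 0.5937]
step 3: x^-=[-3.4807, -3.3971]  P^-=[0.9082 0.4696; 0.4696 0.6637]  H_jac=[0.1436 -0.1471]  S=[0.1133]  K=[0.5415; -0.2669]  nu=[-2.9548]  x^+=[-5.0807, -2.6084]  P^+=[0.8750 0.4859; 0.4859 0.6557]

H_jac[0,0] = 0.1436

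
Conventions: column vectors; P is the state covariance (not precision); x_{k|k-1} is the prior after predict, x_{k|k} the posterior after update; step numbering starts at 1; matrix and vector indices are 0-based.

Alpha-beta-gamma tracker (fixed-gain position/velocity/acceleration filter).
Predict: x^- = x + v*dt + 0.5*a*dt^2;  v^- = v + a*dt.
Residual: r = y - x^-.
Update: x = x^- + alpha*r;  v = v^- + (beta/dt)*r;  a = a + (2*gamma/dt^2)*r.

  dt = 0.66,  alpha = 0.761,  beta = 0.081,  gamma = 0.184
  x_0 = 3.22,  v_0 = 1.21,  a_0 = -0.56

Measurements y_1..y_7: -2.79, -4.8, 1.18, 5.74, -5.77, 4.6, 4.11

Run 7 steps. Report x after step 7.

x_post = 5.0847

step 1: x_pred=3.8966  r=-6.6866  x^+=-1.1919  v^+=0.0198  a^+=-6.2089
step 2: x_pred=-2.5312  r=-2.2688  x^+=-4.2577  v^+=-4.3566  a^+=-8.1257
step 3: x_pred=-8.9029  r=10.0829  x^+=-1.2298  v^+=-8.4821  a^+=0.3924
step 4: x_pred=-6.7425  r=12.4825  x^+=2.7567  v^+=-6.6911  a^+=10.9378
step 5: x_pred=0.7228  r=-6.4928  x^+=-4.2182  v^+=-0.2690  a^+=5.4526
step 6: x_pred=-3.2082  r=7.8082  x^+=2.7338  v^+=4.2880  a^+=12.0491
step 7: x_pred=8.1882  r=-4.0782  x^+=5.0847  v^+=11.7399  a^+=8.6038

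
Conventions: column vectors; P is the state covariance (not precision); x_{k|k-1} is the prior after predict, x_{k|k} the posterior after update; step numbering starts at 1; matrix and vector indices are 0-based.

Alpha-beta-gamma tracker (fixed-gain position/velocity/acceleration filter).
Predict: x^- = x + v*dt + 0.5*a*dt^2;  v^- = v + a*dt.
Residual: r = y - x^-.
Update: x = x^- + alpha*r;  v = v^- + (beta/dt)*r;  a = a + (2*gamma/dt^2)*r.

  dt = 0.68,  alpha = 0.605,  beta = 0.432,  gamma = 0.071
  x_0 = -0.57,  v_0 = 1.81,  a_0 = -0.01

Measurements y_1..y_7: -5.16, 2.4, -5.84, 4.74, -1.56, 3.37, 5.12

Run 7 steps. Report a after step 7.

a_post = 1.1057

step 1: x_pred=0.6585  r=-5.8185  x^+=-2.8617  v^+=-1.8933  a^+=-1.7968
step 2: x_pred=-4.5645  r=6.9645  x^+=-0.3510  v^+=1.3094  a^+=0.3419
step 3: x_pred=0.6185  r=-6.4585  x^+=-3.2889  v^+=-2.5611  a^+=-1.6414
step 4: x_pred=-5.4099  r=10.1499  x^+=0.7308  v^+=2.7709  a^+=1.4756
step 5: x_pred=2.9562  r=-4.5162  x^+=0.2239  v^+=0.9052  a^+=0.0887
step 6: x_pred=0.8599  r=2.5101  x^+=2.3785  v^+=2.5602  a^+=0.8595
step 7: x_pred=4.3181  r=0.8019  x^+=4.8033  v^+=3.6540  a^+=1.1057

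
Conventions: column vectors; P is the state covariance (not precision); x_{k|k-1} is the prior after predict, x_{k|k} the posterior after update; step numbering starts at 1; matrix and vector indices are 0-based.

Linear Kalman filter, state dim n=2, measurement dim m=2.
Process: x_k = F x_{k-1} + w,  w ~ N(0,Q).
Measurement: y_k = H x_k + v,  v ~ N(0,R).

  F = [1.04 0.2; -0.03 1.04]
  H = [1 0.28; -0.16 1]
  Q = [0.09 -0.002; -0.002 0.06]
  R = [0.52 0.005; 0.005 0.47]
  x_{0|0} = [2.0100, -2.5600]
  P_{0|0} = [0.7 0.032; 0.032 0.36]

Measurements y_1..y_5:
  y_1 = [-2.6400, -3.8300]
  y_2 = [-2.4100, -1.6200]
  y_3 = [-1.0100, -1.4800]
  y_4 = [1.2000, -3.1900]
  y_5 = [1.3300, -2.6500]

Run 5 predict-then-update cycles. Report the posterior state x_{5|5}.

step 1: x^-=[1.5784, -2.7227]  P^-=[0.8748 0.0855; 0.0855 0.4480]  S=[1.4778 0.0721; 0.0721 0.9131]  K=[0.6134 -0.1081; 0.1200 0.4662]  nu=[-3.4560, -0.8548]  x^+=[-0.4493, -3.5358]  P^+=[0.3176 0.0031; 0.0031 0.2202]
step 2: x^-=[-1.1744, -3.6638]  P^-=[0.4436 0.0372; 0.0372 0.2983]  S=[1.0078 0.0531; 0.0531 0.7677]  K=[0.4545 -0.0754; 0.1001 0.3739]  nu=[-0.2098, 1.8559]  x^+=[-1.4097, -2.9909]  P^+=[0.2347 0.0044; 0.0044 0.1769]
step 3: x^-=[-2.0643, -3.0683]  P^-=[0.3528 0.0322; 0.0322 0.2513]  S=[0.9105 0.0497; 0.0497 0.7200]  K=[0.4007 -0.0613; 0.0943 0.3353]  nu=[1.9134, 1.2580]  x^+=[-1.3747, -2.4659]  P^+=[0.2063 0.0062; 0.0062 0.1591]
step 4: x^-=[-1.9229, -2.5233]  P^-=[0.3221 0.0313; 0.0313 0.2319]  S=[0.8778 0.0483; 0.0483 0.7001]  K=[0.3799 -0.0551; 0.0921 0.3177]  nu=[3.8295, -0.9743]  x^+=[-0.4142, -2.4800]  P^+=[0.1953 0.0072; 0.0072 0.1509]
step 5: x^-=[-0.9268, -2.5667]  P^-=[0.3103 0.0311; 0.0311 0.2230]  S=[0.8651 0.0475; 0.0475 0.6910]  K=[0.3716 -0.0524; 0.0911 0.3092]  nu=[2.9755, -0.2315]  x^+=[0.1909, -2.3672]  P^+=[0.1908 0.0078; 0.0078 0.1470]

x_post = [0.1909, -2.3672]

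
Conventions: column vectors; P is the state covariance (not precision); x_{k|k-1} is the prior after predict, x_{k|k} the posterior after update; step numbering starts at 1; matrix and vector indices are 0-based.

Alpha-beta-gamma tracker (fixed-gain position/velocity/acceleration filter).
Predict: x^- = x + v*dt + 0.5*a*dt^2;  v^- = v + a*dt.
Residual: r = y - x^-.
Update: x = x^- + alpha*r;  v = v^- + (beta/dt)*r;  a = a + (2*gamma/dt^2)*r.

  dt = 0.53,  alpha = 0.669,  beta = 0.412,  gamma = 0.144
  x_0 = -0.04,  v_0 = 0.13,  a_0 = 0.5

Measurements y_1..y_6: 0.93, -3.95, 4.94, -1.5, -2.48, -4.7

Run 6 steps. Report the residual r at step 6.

resid = -1.7371

step 1: x_pred=0.0991  r=0.8309  x^+=0.6550  v^+=1.0409  a^+=1.3519
step 2: x_pred=1.3965  r=-5.3465  x^+=-2.1803  v^+=-2.3988  a^+=-4.1298
step 3: x_pred=-4.0317  r=8.9717  x^+=1.9704  v^+=2.3866  a^+=5.0687
step 4: x_pred=3.9472  r=-5.4472  x^+=0.3030  v^+=0.8386  a^+=-0.5162
step 5: x_pred=0.6750  r=-3.1550  x^+=-1.4357  v^+=-1.8875  a^+=-3.7509
step 6: x_pred=-2.9629  r=-1.7371  x^+=-4.1250  v^+=-5.2259  a^+=-5.5319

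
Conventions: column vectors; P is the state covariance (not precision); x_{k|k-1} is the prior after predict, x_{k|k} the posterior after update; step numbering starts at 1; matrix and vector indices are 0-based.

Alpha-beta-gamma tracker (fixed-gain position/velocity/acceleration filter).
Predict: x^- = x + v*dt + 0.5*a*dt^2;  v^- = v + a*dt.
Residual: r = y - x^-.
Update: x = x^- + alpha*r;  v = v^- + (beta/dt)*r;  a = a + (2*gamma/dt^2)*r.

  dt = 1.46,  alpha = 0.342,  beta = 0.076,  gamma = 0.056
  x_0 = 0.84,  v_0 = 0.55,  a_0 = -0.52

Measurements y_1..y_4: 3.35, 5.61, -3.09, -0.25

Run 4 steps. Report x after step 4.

step 1: x_pred=1.0888  r=2.2612  x^+=1.8621  v^+=-0.0915  a^+=-0.4012
step 2: x_pred=1.3010  r=4.3090  x^+=2.7746  v^+=-0.4529  a^+=-0.1748
step 3: x_pred=1.9271  r=-5.0171  x^+=0.2113  v^+=-0.9693  a^+=-0.4384
step 4: x_pred=-1.6711  r=1.4211  x^+=-1.1851  v^+=-1.5353  a^+=-0.3637

x_post = -1.1851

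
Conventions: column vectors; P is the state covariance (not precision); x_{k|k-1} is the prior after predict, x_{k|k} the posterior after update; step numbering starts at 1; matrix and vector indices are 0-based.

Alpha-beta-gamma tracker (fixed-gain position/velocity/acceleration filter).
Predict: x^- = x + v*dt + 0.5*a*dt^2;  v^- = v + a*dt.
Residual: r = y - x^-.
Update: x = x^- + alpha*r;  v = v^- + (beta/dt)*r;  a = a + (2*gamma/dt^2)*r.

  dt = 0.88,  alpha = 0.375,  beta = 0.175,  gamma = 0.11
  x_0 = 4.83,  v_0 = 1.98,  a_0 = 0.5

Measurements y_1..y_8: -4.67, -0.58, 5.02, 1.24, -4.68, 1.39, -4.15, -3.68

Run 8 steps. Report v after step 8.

step 1: x_pred=6.7660  r=-11.4360  x^+=2.4775  v^+=0.1458  a^+=-2.7489
step 2: x_pred=1.5414  r=-2.1214  x^+=0.7459  v^+=-2.6951  a^+=-3.3515
step 3: x_pred=-2.9235  r=7.9435  x^+=0.0553  v^+=-4.0648  a^+=-1.0949
step 4: x_pred=-3.9456  r=5.1856  x^+=-2.0010  v^+=-3.9970  a^+=0.3783
step 5: x_pred=-5.3719  r=0.6919  x^+=-5.1124  v^+=-3.5265  a^+=0.5749
step 6: x_pred=-7.9932  r=9.3832  x^+=-4.4745  v^+=-1.1546  a^+=3.2406
step 7: x_pred=-4.2358  r=0.0858  x^+=-4.2036  v^+=1.7141  a^+=3.2649
step 8: x_pred=-1.4310  r=-2.2490  x^+=-2.2744  v^+=4.1400  a^+=2.6260

v_post = 4.1400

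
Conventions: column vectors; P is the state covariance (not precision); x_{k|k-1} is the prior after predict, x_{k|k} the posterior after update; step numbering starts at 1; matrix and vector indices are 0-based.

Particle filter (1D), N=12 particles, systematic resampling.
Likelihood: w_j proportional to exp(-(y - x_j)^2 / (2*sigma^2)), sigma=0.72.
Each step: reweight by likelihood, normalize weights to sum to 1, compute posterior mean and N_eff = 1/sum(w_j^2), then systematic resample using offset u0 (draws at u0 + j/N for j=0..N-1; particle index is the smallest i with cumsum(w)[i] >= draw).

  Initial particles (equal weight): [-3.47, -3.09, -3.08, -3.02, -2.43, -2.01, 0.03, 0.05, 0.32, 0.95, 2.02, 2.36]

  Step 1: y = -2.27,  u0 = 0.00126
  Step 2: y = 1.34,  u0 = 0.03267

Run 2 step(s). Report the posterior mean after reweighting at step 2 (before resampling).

post_mean = -2.0328

step 1: w=[0.0654, 0.1372, 0.1394, 0.1526, 0.2560, 0.2459, 0.0016, 0.0015, 0.0004, 0.0000, 0.0000, 0.0000]  mean=-2.6572  Neff=5.2128  idx=[0, 1, 1, 2, 2, 3, 4, 4, 4, 5, 5, 5]
step 2: w=[0.0000, 0.0001, 0.0001, 0.0001, 0.0001, 0.0002, 0.0176, 0.0176, 0.0176, 0.3155, 0.3155, 0.3155]  mean=-2.0328  Neff=3.3382  idx=[7, 9, 9, 9, 9, 10, 10, 10, 11, 11, 11, 11]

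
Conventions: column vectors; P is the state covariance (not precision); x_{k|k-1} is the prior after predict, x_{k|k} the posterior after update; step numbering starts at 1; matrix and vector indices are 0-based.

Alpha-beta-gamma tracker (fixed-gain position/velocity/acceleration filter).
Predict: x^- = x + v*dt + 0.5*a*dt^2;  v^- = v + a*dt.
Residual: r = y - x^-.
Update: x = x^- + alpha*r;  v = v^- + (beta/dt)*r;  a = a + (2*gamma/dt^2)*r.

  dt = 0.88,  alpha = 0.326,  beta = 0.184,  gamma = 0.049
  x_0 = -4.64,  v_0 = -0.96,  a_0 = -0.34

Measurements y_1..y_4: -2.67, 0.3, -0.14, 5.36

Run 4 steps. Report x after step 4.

x_post = 1.7953

step 1: x_pred=-5.6164  r=2.9464  x^+=-4.6559  v^+=-0.6431  a^+=0.0329
step 2: x_pred=-5.2091  r=5.5091  x^+=-3.4132  v^+=0.5377  a^+=0.7300
step 3: x_pred=-2.6573  r=2.5173  x^+=-1.8367  v^+=1.7065  a^+=1.0486
step 4: x_pred=0.0711  r=5.2889  x^+=1.7953  v^+=3.7351  a^+=1.7179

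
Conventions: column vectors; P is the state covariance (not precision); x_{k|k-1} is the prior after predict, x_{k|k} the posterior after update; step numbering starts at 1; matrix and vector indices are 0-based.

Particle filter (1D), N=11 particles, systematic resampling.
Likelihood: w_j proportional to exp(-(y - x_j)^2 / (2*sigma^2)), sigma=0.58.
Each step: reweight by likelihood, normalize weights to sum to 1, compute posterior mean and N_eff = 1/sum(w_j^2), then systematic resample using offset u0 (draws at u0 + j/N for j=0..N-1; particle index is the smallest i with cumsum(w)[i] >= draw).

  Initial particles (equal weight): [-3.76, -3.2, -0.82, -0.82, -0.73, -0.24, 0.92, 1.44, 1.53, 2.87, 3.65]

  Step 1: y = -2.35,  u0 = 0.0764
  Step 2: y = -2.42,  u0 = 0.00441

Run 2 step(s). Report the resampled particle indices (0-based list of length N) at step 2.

resampled_idx = [0, 1, 2, 3, 3, 4, 5, 6, 6, 7, 8]

step 1: w=[0.1092, 0.7163, 0.0646, 0.0646, 0.0424, 0.0028, 0.0000, 0.0000, 0.0000, 0.0000, 0.0000]  mean=-2.8405  Neff=1.8684  idx=[0, 1, 1, 1, 1, 1, 1, 1, 1, 3, 4]
step 2: w=[0.0207, 0.1210, 0.1210, 0.1210, 0.1210, 0.1210, 0.1210, 0.1210, 0.1210, 0.0067, 0.0043]  mean=-3.1852  Neff=8.4962  idx=[0, 1, 2, 3, 3, 4, 5, 6, 6, 7, 8]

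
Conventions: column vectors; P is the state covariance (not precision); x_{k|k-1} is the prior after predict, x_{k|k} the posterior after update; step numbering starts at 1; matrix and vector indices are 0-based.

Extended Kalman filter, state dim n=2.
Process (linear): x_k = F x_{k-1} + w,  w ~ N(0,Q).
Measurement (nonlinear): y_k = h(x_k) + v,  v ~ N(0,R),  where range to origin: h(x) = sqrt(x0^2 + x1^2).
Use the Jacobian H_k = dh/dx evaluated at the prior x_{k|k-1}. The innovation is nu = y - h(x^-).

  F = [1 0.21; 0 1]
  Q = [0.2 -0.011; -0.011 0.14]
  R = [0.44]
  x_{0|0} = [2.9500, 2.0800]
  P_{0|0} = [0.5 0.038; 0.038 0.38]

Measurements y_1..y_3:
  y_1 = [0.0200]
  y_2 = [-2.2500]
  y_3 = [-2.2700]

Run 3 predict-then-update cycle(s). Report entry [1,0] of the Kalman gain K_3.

step 1: x^-=[3.3868, 2.0800]  P^-=[0.7327 0.1068; 0.1068 0.5200]  H_jac=[0.8521 0.5233]  S=[1.2097]  K=[0.5623; 0.3002]  nu=[-3.9545]  x^+=[1.1630, 0.8929]  P^+=[0.3502 -0.0974; -0.0974 0.4110]
step 2: x^-=[1.3506, 0.8929]  P^-=[0.5274 -0.0221; -0.0221 0.5510]  H_jac=[0.8342 0.5515]  S=[0.9542]  K=[0.4483; 0.2991]  nu=[-3.8690]  x^+=[-0.3838, -0.2644]  P^+=[0.3357 -0.1501; -0.1501 0.4656]
step 3: x^-=[-0.4393, -0.2644]  P^-=[0.4932 -0.0633; -0.0633 0.6056]  H_jac=[-0.8568 -0.5157]  S=[0.9072]  K=[-0.4298; -0.2845]  nu=[-2.7828]  x^+=[0.7567, 0.5273]  P^+=[0.3256 -0.1742; -0.1742 0.5322]

K[1,0] = -0.2845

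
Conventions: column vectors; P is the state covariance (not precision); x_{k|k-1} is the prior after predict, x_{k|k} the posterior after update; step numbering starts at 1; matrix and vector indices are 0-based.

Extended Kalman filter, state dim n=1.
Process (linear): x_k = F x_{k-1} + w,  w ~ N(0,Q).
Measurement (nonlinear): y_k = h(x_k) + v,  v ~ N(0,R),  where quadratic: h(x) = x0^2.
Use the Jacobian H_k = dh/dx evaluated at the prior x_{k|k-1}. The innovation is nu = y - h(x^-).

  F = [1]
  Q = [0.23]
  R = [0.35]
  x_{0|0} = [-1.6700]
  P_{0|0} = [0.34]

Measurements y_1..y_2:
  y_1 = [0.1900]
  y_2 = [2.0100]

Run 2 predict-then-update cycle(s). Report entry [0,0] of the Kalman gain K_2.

step 1: x^-=[-1.6700]  P^-=[0.5700]  H_jac=[-3.3400]  S=[6.7087]  K=[-0.2838]  nu=[-2.5989]  x^+=[-0.9325]  P^+=[0.0297]
step 2: x^-=[-0.9325]  P^-=[0.2597]  H_jac=[-1.8650]  S=[1.2534]  K=[-0.3865]  nu=[1.1405]  x^+=[-1.3732]  P^+=[0.0725]

K[0,0] = -0.3865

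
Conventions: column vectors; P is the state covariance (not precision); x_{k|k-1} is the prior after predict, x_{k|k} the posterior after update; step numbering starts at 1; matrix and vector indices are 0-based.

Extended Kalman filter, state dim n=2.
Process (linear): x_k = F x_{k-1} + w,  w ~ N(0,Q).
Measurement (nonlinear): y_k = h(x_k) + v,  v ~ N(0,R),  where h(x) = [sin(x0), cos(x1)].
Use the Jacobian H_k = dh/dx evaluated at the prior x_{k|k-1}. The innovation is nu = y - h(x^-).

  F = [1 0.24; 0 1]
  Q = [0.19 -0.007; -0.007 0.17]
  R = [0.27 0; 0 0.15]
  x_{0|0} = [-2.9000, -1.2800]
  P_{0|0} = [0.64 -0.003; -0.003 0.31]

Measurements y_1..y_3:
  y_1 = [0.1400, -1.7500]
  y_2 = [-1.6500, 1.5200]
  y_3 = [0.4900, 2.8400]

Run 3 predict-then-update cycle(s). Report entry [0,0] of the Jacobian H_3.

step 1: x^-=[-3.2072, -1.2800]  P^-=[0.8464 0.0644; 0.0644 0.4800]  H_jac=[-0.9978 0.0000; 0.0000 0.9580]  S=[1.1128 -0.0616; -0.0616 0.5905]  K=[-0.7576 0.0255; -0.0148 0.7772]  nu=[0.0744, -2.0367]  x^+=[-3.3155, -2.8639]  P^+=[0.2050 0.0040; 0.0040 0.1217]
step 2: x^-=[-4.0029, -2.8639]  P^-=[0.4039 0.0262; 0.0262 0.2917]  H_jac=[-0.6515 0.0000; 0.0000 0.2741]  S=[0.4414 -0.0047; -0.0047 0.1719]  K=[-0.5958 0.0256; -0.0337 0.4641]  nu=[-2.4087, 2.4817]  x^+=[-2.5043, -1.6308]  P^+=[0.2469 0.0140; 0.0140 0.2540]
step 3: x^-=[-2.8957, -1.6308]  P^-=[0.4583 0.0679; 0.0679 0.4240]  H_jac=[-0.9699 0.0000; 0.0000 0.9982]  S=[0.7011 -0.0658; -0.0658 0.5725]  K=[-0.6297 0.0461; -0.0249 0.7364]  nu=[0.7335, 2.9000]  x^+=[-3.2237, 0.4866]  P^+=[0.1753 0.0069; 0.0069 0.1107]

H_jac[0,0] = -0.9699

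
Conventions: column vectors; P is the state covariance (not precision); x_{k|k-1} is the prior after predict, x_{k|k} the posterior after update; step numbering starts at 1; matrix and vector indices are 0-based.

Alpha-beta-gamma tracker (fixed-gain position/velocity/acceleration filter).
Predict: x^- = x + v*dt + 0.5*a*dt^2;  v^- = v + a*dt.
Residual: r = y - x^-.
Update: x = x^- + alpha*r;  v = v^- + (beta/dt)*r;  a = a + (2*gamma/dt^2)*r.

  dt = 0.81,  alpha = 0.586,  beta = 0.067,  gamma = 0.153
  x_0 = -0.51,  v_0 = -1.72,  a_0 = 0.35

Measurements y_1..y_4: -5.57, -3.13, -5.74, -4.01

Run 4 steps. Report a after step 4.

a_post = 2.1526

step 1: x_pred=-1.7884  r=-3.7816  x^+=-4.0044  v^+=-1.7493  a^+=-1.4137
step 2: x_pred=-5.8851  r=2.7551  x^+=-4.2706  v^+=-2.6665  a^+=-0.1288
step 3: x_pred=-6.4727  r=0.7327  x^+=-6.0434  v^+=-2.7102  a^+=0.2130
step 4: x_pred=-8.1687  r=4.1587  x^+=-5.7317  v^+=-2.1937  a^+=2.1526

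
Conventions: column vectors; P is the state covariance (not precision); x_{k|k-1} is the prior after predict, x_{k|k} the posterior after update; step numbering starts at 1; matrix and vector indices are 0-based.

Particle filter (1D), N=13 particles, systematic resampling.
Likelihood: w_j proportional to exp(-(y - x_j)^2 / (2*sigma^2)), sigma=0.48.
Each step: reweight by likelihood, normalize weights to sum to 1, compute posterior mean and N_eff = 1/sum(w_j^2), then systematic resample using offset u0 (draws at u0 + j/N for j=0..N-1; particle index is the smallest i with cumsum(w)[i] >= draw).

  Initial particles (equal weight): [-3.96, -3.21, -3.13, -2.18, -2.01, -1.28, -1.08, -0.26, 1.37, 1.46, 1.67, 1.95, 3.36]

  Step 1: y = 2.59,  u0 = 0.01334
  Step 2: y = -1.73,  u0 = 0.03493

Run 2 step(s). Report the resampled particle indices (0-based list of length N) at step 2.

resampled_idx = [0, 0, 0, 0, 0, 0, 0, 0, 0, 0, 1, 1, 1]

step 1: w=[0.0000, 0.0000, 0.0000, 0.0000, 0.0000, 0.0000, 0.0000, 0.0000, 0.0417, 0.0660, 0.1679, 0.4333, 0.2911]  mean=2.2569  Neff=3.2596  idx=[8, 9, 10, 10, 11, 11, 11, 11, 11, 11, 12, 12, 12]
step 2: w=[0.7559, 0.2213, 0.0110, 0.0110, 0.0001, 0.0001, 0.0001, 0.0001, 0.0001, 0.0001, 0.0000, 0.0000, 0.0000]  mean=1.3970  Neff=1.6115  idx=[0, 0, 0, 0, 0, 0, 0, 0, 0, 0, 1, 1, 1]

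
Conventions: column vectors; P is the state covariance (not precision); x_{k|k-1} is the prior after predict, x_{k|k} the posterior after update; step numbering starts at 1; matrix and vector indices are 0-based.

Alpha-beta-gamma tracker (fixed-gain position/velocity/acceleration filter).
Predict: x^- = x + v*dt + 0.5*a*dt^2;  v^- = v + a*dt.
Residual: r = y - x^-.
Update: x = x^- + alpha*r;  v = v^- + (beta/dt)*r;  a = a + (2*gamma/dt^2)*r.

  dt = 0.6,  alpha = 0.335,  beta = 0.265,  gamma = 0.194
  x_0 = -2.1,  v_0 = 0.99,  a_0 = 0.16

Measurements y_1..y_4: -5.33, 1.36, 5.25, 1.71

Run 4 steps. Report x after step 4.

step 1: x_pred=-1.4772  r=-3.8528  x^+=-2.7679  v^+=-0.6157  a^+=-3.9925
step 2: x_pred=-3.8559  r=5.2159  x^+=-2.1086  v^+=-0.7074  a^+=1.6291
step 3: x_pred=-2.2398  r=7.4898  x^+=0.2693  v^+=3.5781  a^+=9.7015
step 4: x_pred=4.1624  r=-2.4524  x^+=3.3408  v^+=8.3158  a^+=7.0584

x_post = 3.3408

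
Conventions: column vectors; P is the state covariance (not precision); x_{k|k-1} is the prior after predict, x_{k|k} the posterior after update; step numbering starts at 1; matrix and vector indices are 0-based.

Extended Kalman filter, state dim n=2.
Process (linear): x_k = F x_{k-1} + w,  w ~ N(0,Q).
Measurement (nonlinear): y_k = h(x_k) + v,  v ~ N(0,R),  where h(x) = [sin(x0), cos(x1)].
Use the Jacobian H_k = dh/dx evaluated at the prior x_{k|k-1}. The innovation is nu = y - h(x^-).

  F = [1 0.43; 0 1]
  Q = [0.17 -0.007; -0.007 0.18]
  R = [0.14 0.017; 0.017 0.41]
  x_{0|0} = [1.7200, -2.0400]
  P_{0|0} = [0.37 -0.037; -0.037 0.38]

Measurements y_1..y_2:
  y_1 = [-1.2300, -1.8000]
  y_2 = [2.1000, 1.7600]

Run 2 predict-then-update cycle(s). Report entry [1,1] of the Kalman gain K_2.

K[1,1] = 0.1888

step 1: x^-=[0.8428, -2.0400]  P^-=[0.5784 0.1194; 0.1194 0.5600]  H_jac=[0.6654 0.0000; 0.0000 0.8919]  S=[0.3961 0.0879; 0.0879 0.8555]  K=[0.9661 0.0253; 0.0727 0.5764]  nu=[-1.9765, -1.3478]  x^+=[-1.1008, -2.9606]  P^+=[0.2039 0.0300; 0.0300 0.2663]
step 2: x^-=[-2.3738, -2.9606]  P^-=[0.4490 0.1376; 0.1376 0.4463]  H_jac=[-0.7195 0.0000; 0.0000 0.1800]  S=[0.3724 -0.0008; -0.0008 0.4245]  K=[-0.8673 0.0567; -0.2653 0.1888]  nu=[2.7945, 2.7437]  x^+=[-4.6420, -3.1841]  P^+=[0.1674 0.0472; 0.0472 0.4049]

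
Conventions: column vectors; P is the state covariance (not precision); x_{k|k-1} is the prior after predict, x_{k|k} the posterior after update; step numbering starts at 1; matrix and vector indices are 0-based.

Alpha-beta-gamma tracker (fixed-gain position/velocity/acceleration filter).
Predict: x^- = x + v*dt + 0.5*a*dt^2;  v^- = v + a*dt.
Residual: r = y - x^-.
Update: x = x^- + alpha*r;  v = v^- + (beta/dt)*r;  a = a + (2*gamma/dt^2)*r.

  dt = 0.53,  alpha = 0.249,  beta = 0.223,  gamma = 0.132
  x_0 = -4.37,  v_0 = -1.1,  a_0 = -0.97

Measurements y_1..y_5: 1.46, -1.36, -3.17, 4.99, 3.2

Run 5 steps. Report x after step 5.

x_post = 6.8201

step 1: x_pred=-5.0892  r=6.5492  x^+=-3.4585  v^+=1.1415  a^+=5.1852
step 2: x_pred=-2.1252  r=0.7652  x^+=-1.9347  v^+=4.2116  a^+=5.9044
step 3: x_pred=1.1268  r=-4.2968  x^+=0.0569  v^+=5.5331  a^+=1.8661
step 4: x_pred=3.2515  r=1.7385  x^+=3.6844  v^+=7.2536  a^+=3.5000
step 5: x_pred=8.0204  r=-4.8204  x^+=6.8201  v^+=7.0804  a^+=-1.0303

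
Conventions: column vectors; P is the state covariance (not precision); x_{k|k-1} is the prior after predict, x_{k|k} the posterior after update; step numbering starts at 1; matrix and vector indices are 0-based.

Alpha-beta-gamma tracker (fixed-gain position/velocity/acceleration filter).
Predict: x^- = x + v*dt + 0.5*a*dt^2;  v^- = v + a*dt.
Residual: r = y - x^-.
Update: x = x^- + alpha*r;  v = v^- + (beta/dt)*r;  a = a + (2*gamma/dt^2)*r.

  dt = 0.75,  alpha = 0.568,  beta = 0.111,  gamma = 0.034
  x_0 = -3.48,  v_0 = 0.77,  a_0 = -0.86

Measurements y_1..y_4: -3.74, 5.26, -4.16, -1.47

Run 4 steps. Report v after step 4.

v_post = -0.5094

step 1: x_pred=-3.1444  r=-0.5956  x^+=-3.4827  v^+=0.0368  a^+=-0.9320
step 2: x_pred=-3.7172  r=8.9772  x^+=1.3819  v^+=0.6665  a^+=0.1532
step 3: x_pred=1.9248  r=-6.0848  x^+=-1.5314  v^+=-0.1192  a^+=-0.5823
step 4: x_pred=-1.7845  r=0.3145  x^+=-1.6059  v^+=-0.5094  a^+=-0.5443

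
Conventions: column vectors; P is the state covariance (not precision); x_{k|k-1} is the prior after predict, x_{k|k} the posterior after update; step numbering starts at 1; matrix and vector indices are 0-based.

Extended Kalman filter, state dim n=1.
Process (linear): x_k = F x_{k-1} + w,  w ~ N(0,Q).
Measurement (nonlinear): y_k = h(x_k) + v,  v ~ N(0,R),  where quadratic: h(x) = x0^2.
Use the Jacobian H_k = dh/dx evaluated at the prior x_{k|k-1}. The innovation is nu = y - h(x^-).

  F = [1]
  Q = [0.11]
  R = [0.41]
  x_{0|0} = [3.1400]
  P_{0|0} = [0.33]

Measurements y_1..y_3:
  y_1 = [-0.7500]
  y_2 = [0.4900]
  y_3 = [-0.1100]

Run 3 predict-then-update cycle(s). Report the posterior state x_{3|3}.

x_post = [0.7092]

step 1: x^-=[3.1400]  P^-=[0.4400]  H_jac=[6.2800]  S=[17.7629]  K=[0.1556]  nu=[-10.6096]  x^+=[1.4896]  P^+=[0.0102]
step 2: x^-=[1.4896]  P^-=[0.1202]  H_jac=[2.9791]  S=[1.4764]  K=[0.2425]  nu=[-1.7288]  x^+=[1.0704]  P^+=[0.0334]
step 3: x^-=[1.0704]  P^-=[0.1434]  H_jac=[2.1408]  S=[1.0671]  K=[0.2876]  nu=[-1.2558]  x^+=[0.7092]  P^+=[0.0551]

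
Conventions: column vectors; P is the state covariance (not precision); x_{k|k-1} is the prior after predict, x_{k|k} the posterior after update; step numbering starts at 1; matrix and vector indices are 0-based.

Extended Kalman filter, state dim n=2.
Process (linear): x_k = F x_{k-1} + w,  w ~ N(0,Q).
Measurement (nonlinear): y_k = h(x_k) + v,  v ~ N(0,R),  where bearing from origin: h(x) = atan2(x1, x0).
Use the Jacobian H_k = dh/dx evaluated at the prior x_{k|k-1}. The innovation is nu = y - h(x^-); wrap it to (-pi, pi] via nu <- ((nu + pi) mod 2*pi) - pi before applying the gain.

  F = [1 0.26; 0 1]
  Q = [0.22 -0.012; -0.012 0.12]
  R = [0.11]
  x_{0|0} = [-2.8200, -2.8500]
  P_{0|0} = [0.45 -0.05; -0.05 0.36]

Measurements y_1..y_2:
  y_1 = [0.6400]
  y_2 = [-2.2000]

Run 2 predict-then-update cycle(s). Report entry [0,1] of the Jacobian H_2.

H_jac[0,1] = -0.0951

step 1: x^-=[-3.5610, -2.8500]  P^-=[0.6683 0.0316; 0.0316 0.4800]  H_jac=[0.1370 -0.1712]  S=[0.1351]  K=[0.6376; -0.5760]  nu=[3.1066]  x^+=[-1.5803, -4.6395]  P^+=[0.6134 0.0812; 0.0812 0.4352]
step 2: x^-=[-2.7866, -4.6395]  P^-=[0.9051 0.1824; 0.1824 0.5552]  H_jac=[0.1584 -0.0951]  S=[0.1322]  K=[0.9529; -0.1810]  nu=[-0.0883]  x^+=[-2.8707, -4.6235]  P^+=[0.7850 0.2052; 0.2052 0.5508]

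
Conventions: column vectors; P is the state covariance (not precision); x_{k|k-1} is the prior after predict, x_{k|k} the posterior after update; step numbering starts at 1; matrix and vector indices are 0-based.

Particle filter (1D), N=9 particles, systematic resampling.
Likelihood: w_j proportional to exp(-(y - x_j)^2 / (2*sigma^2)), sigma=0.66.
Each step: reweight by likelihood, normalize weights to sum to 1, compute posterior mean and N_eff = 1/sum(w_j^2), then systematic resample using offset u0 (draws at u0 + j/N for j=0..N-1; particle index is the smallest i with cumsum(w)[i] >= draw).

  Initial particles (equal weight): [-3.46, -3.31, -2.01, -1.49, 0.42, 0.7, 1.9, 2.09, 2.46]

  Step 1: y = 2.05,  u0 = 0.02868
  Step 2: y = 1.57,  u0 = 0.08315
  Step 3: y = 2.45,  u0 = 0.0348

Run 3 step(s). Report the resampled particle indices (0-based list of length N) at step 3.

step 1: w=[0.0000, 0.0000, 0.0000, 0.0000, 0.0160, 0.0416, 0.3283, 0.3363, 0.2778]  mean=2.0459  Neff=3.3326  idx=[5, 6, 6, 6, 7, 7, 7, 8, 8]
step 2: w=[0.0691, 0.1453, 0.1453, 0.1453, 0.1207, 0.1207, 0.1207, 0.0663, 0.0663]  mean=1.9602  Neff=8.2865  idx=[1, 1, 2, 3, 4, 5, 6, 6, 8]
step 3: w=[0.0972, 0.0972, 0.0972, 0.0972, 0.1185, 0.1185, 0.1185, 0.1185, 0.1375]  mean=2.0670  Neff=8.8651  idx=[0, 1, 2, 3, 4, 5, 6, 7, 8]

resampled_idx = [0, 1, 2, 3, 4, 5, 6, 7, 8]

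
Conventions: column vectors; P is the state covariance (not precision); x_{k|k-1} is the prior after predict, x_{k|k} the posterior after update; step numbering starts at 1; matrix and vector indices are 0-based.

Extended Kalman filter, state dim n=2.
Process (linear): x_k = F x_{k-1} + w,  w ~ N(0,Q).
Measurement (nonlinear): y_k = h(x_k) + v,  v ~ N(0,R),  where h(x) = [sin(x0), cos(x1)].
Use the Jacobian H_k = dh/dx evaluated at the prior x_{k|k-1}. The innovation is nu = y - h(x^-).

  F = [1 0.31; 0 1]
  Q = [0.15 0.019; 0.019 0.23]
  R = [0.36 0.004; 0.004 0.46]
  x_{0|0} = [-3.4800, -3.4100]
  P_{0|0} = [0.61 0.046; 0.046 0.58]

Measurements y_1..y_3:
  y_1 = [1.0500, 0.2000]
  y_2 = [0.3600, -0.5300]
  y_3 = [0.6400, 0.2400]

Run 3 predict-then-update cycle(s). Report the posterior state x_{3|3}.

step 1: x^-=[-4.5371, -3.4100]  P^-=[0.8443 0.2448; 0.2448 0.8100]  H_jac=[-0.1744 0.0000; 0.0000 -0.2652]  S=[0.3857 0.0153; 0.0153 0.5170]  K=[-0.3772 -0.1144; -0.0943 -0.4127]  nu=[0.0653, 1.1642]  x^+=[-4.6949, -3.8966]  P^+=[0.7813 0.2041; 0.2041 0.7173]
step 2: x^-=[-5.9029, -3.8966]  P^-=[1.1268 0.4455; 0.4455 0.9473]  H_jac=[0.9286 0.0000; 0.0000 -0.6853]  S=[1.3315 -0.2795; -0.2795 0.9049]  K=[0.7645 -0.1013; 0.1712 -0.6646]  nu=[-0.0112, 0.1982]  x^+=[-5.9315, -4.0303]  P^+=[0.2960 0.0635; 0.0635 0.4451]
step 3: x^-=[-7.1809, -4.0303]  P^-=[0.5281 0.2205; 0.2205 0.6751]  H_jac=[0.6234 0.0000; 0.0000 -0.7763]  S=[0.5652 -0.1027; -0.1027 0.8668]  K=[0.5586 -0.1313; 0.1363 -0.5884]  nu=[1.4219, 0.8704]  x^+=[-6.5009, -4.3487]  P^+=[0.3217 0.0749; 0.0749 0.3480]

x_post = [-6.5009, -4.3487]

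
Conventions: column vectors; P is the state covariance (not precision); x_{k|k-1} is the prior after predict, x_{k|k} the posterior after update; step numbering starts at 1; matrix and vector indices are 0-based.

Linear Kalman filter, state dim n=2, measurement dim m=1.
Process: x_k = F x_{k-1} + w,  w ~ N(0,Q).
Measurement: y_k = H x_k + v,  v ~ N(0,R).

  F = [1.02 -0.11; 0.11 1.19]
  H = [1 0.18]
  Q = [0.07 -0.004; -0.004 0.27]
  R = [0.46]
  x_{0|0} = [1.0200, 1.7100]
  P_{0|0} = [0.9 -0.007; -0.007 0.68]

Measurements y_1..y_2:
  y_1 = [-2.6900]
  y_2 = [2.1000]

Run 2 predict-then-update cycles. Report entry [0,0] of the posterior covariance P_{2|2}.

P_post[0,0] = 0.2741

step 1: x^-=[0.8523, 2.1471]  P^-=[1.0162 -0.0004; -0.0004 1.2420]  S=[1.5162]  K=[0.6701; 0.1472]  nu=[-3.9288]  x^+=[-1.7805, 1.5690]  P^+=[0.3353 -0.1500; -0.1500 1.2092]
step 2: x^-=[-1.9887, 1.6712]  P^-=[0.4671 -0.3049; -0.3049 1.9471]  S=[0.8804]  K=[0.4682; 0.0518]  nu=[3.7879]  x^+=[-0.2152, 1.8674]  P^+=[0.2741 -0.3262; -0.3262 1.9447]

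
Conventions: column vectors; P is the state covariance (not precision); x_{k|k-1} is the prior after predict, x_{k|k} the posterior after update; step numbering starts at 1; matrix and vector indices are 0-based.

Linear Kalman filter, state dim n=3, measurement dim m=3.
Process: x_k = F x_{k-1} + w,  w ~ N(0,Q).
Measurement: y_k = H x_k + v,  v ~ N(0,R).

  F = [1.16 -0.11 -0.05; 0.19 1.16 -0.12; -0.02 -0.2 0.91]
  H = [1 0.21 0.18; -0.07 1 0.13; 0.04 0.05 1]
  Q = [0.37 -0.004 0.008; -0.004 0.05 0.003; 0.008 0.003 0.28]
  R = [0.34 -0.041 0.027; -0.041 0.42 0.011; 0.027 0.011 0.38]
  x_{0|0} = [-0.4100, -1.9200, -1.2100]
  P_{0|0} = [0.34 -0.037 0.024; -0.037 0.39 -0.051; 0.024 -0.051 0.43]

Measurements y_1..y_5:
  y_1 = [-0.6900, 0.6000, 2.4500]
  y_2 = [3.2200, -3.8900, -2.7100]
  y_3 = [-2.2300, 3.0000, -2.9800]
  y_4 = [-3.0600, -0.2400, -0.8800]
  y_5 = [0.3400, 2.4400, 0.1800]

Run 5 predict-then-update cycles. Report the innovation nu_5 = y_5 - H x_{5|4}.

innov = [2.8553, 2.5144, 1.4612]

step 1: x^-=[-0.2039, -2.1599, -0.7089]  P^-=[0.8394 -0.0265 0.0276; -0.0265 0.5900 -0.1843; 0.0276 -0.1843 0.6692]  S=[1.2119 -0.0213 0.1731; -0.0213 0.9808 -0.0631; 0.1731 -0.0631 1.0357]  K=[0.6999 -0.0722 -0.0636; 0.0815 0.5725 -0.1292; -0.0015 -0.0604 0.6349]  nu=[0.0951, 2.8378, 3.2751]  x^+=[-0.5506, -0.9506, 1.1989]  P^+=[0.2502 -0.0404 -0.0141; -0.0404 0.2395 -0.0510; -0.0141 -0.0510 0.2437]
step 2: x^-=[-0.5940, -1.3512, 1.2922]  P^-=[0.7216 -0.0271 -0.0046; -0.0271 0.3818 -0.1351; -0.0046 -0.1351 0.5102]  S=[1.0717 -0.0546 0.1159; -0.0546 0.7827 -0.0423; 0.1159 -0.0423 0.8783]  K=[0.6714 -0.0566 -0.0652; 0.0635 0.4658 -0.1193; -0.0098 -0.0573 0.5715]  nu=[3.8652, -2.7483, -3.9108]  x^+=[2.4116, -1.9194, -0.8234]  P^+=[0.2386 -0.0333 -0.0152; -0.0333 0.1955 -0.0469; -0.0152 -0.0469 0.2192]
step 3: x^-=[3.0498, -1.6694, -0.4136]  P^-=[0.7037 -0.0148 -0.0073; -0.0148 0.3239 -0.1185; -0.0073 -0.1185 0.4868]  S=[1.0559 -0.0509 0.1120; -0.0509 0.7270 -0.0308; 0.1120 -0.0308 0.8563]  K=[0.6670 -0.0456 -0.0654; 0.0626 0.4254 -0.1130; -0.0095 -0.0521 0.5607]  nu=[-4.8547, 4.9367, -2.6049]  x^+=[-0.2427, 0.4208, -2.0853]  P^+=[0.2357 -0.0287 -0.0153; -0.0287 0.1786 -0.0444; -0.0153 -0.0444 0.2151]
step 4: x^-=[-0.2235, 0.6922, -1.9770]  P^-=[0.6984 -0.0073 -0.0089; -0.0073 0.3023 -0.1116; -0.0089 -0.1116 0.4818]  S=[1.0526 -0.0465 0.1110; -0.0465 0.7060 -0.0253; 0.1110 -0.0253 0.8518]  K=[0.6657 -0.0397 -0.0660; 0.0639 0.4086 -0.1099; -0.0094 -0.0492 0.5584]  nu=[-2.6260, -0.6909, 1.0713]  x^+=[-2.0149, 0.1244, -1.3200]  P^+=[0.2345 -0.0263 -0.0156; -0.0263 0.1716 -0.0431; -0.0156 -0.0431 0.2142]
step 5: x^-=[-2.2850, -0.0802, -1.1858]  P^-=[0.6962 -0.0035 -0.0100; -0.0035 0.2935 -0.1087; -0.0100 -0.1087 0.4804]  S=[1.0515 -0.0440 0.1103; -0.0440 0.6975 -0.0227; 0.1103 -0.0227 0.8505]  K=[0.6652 -0.0369 -0.0665; 0.0649 0.4015 -0.1084; -0.0095 -0.0477 0.5579]  nu=[2.8553, 2.5144, 1.4612]  x^+=[-0.5757, 0.9562, -0.5178]  P^+=[0.2340 -0.0251 -0.0158; -0.0251 0.1685 -0.0424; -0.0158 -0.0424 0.2140]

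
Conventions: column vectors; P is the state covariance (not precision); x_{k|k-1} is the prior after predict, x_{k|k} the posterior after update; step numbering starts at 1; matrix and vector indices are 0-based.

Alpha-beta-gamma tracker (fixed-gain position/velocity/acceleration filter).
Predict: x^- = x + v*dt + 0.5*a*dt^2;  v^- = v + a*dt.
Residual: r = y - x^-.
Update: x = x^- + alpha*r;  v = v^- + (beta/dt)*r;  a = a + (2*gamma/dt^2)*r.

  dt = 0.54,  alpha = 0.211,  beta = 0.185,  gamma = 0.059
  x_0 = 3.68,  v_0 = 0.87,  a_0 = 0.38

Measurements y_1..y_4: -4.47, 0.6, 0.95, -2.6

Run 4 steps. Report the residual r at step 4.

resid = 1.2708

step 1: x_pred=4.2052  r=-8.6752  x^+=2.3747  v^+=-1.8969  a^+=-3.1305
step 2: x_pred=0.8940  r=-0.2940  x^+=0.8320  v^+=-3.6881  a^+=-3.2495
step 3: x_pred=-1.6334  r=2.5834  x^+=-1.0883  v^+=-4.5578  a^+=-2.2041
step 4: x_pred=-3.8708  r=1.2708  x^+=-3.6027  v^+=-5.3126  a^+=-1.6899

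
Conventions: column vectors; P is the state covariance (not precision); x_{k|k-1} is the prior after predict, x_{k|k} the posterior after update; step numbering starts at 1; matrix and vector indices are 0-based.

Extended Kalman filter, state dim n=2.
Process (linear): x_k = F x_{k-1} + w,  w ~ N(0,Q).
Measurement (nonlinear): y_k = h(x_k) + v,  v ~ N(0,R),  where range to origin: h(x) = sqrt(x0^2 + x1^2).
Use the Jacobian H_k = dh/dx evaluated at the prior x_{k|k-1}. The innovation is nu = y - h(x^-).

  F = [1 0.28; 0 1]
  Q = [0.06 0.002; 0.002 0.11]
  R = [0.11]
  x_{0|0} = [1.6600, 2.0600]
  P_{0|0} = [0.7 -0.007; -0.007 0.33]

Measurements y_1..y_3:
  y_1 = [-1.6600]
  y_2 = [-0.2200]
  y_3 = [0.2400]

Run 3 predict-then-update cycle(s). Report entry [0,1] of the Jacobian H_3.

H_jac[0,1] = -0.7804

step 1: x^-=[2.2368, 2.0600]  P^-=[0.7820 0.0874; 0.0874 0.4400]  H_jac=[0.7356 0.6774]  S=[0.8221]  K=[0.7717; 0.4408]  nu=[-4.7009]  x^+=[-1.3906, -0.0120]  P^+=[0.2924 -0.1922; -0.1922 0.2803]
step 2: x^-=[-1.3940, -0.0120]  P^-=[0.2668 -0.1117; -0.1117 0.3903]  H_jac=[-1.0000 -0.0086]  S=[0.3748]  K=[-0.7091; 0.2891]  nu=[-1.6140]  x^+=[-0.2496, -0.4787]  P^+=[0.0783 -0.0349; -0.0349 0.3589]
step 3: x^-=[-0.3836, -0.4787]  P^-=[0.1469 0.0676; 0.0676 0.4689]  H_jac=[-0.6253 -0.7804]  S=[0.5190]  K=[-0.2787; -0.7866]  nu=[-0.3734]  x^+=[-0.2795, -0.1850]  P^+=[0.1066 -0.0461; -0.0461 0.1479]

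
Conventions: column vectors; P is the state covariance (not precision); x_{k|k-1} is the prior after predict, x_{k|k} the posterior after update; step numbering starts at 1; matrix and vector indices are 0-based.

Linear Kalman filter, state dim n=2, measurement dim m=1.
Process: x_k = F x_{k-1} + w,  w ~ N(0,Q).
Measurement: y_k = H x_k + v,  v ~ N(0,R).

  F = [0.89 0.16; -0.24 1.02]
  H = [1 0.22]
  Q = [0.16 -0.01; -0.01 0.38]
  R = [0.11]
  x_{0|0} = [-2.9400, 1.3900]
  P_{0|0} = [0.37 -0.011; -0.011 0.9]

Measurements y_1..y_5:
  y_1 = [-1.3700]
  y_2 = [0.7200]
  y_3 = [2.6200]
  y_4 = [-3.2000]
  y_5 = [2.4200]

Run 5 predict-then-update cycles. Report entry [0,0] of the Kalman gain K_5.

step 1: x^-=[-2.3942, 2.1234]  P^-=[0.4730 0.0483; 0.0483 1.3431]  S=[0.6692]  K=[0.7226; 0.5137]  nu=[0.5571]  x^+=[-1.9917, 2.4095]  P^+=[0.1235 -0.2001; -0.2001 1.1665]
step 2: x^-=[-1.3871, 2.9357]  P^-=[0.2307 -0.0200; -0.0200 1.6987]  S=[0.4141]  K=[0.5465; 0.8541]  nu=[1.4612]  x^+=[-0.5886, 4.1838]  P^+=[0.1070 -0.2133; -0.2133 1.3966]
step 3: x^-=[0.1456, 4.4087]  P^-=[0.2198 0.0096; 0.0096 1.9436]  S=[0.4281]  K=[0.5184; 1.0213]  nu=[1.5045]  x^+=[0.9255, 5.9453]  P^+=[0.1048 -0.2170; -0.2170 1.4971]
step 4: x^-=[1.7749, 5.8420]  P^-=[0.2195 0.0233; 0.0233 2.0498]  S=[0.4390]  K=[0.5117; 1.0804]  nu=[-6.2602]  x^+=[-1.4286, -0.9213]  P^+=[0.1046 -0.2194; -0.2194 1.5375]
step 5: x^-=[-1.4188, -0.5969]  P^-=[0.2197 0.0278; 0.0278 2.0930]  S=[0.4432]  K=[0.5095; 1.1017]  nu=[3.9701]  x^+=[0.6038, 3.7768]  P^+=[0.1046 -0.2209; -0.2209 1.5551]

K[0,0] = 0.5095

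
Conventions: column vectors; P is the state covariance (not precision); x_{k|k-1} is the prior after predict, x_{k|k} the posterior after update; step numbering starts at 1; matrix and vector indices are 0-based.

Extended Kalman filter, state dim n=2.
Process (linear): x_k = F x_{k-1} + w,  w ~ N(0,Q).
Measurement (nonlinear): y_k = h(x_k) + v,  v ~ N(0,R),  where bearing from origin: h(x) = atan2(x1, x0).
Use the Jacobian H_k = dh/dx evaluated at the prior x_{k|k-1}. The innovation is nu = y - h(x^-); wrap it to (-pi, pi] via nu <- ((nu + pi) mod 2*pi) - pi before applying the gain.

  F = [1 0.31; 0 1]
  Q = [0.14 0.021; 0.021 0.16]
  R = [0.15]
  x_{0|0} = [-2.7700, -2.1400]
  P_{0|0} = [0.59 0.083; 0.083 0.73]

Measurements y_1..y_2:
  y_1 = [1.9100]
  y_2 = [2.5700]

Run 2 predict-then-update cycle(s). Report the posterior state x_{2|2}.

step 1: x^-=[-3.4334, -2.1400]  P^-=[0.8516 0.3303; 0.3303 0.8900]  H_jac=[0.1307 -0.2098]  S=[0.1856]  K=[0.2266; -0.7732]  nu=[-1.7890]  x^+=[-3.8388, -0.7568]  P^+=[0.8421 0.3628; 0.3628 0.7790]
step 2: x^-=[-4.0734, -0.7568]  P^-=[1.2819 0.6253; 0.6253 0.9390]  H_jac=[0.0441 -0.2373]  S=[0.1923]  K=[-0.4778; -1.0155]  nu=[-0.7553]  x^+=[-3.7125, 0.0102]  P^+=[1.2380 0.5320; 0.5320 0.7407]

x_post = [-3.7125, 0.0102]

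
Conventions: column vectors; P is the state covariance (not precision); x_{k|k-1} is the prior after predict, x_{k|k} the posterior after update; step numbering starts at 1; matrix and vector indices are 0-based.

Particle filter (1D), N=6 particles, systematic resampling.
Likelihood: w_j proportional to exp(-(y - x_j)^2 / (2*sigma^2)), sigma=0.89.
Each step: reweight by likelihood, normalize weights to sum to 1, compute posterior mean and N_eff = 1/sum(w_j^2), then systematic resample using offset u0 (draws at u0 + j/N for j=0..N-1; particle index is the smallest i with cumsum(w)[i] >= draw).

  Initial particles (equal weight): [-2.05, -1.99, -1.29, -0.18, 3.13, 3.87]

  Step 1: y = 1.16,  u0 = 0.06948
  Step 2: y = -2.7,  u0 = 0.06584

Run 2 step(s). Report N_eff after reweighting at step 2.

N_eff = 5.0000

step 1: w=[0.0034, 0.0043, 0.0509, 0.7251, 0.1944, 0.0218]  mean=0.4814  Neff=1.7646  idx=[3, 3, 3, 3, 3, 4]
step 2: w=[0.2000, 0.2000, 0.2000, 0.2000, 0.2000, 0.0000]  mean=-0.1800  Neff=5.0000  idx=[0, 1, 1, 2, 3, 4]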